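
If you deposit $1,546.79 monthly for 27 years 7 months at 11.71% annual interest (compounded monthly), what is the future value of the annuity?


Future value of an ordinary annuity: FV = PMT × ((1 + r)^n − 1) / r
Monthly rate r = 0.1171/12 ≈ 0.00975833, n = 331
FV = $1,546.79 × ((1 + 0.1171/12)^331 − 1) / (0.1171/12)
FV = $1,546.79 × 2447.868741
FV = $3,786,338.89

FV = PMT × ((1+r)^n - 1)/r = $3,786,338.89


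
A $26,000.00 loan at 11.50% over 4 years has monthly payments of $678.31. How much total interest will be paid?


Total paid over the life of the loan = PMT × n.
Total paid = $678.31 × 48 = $32,558.88
Total interest = total paid − principal = $32,558.88 − $26,000.00 = $6,558.88

Total interest = (PMT × n) - PV = $6,558.88


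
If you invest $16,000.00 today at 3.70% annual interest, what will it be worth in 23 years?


Future value formula: FV = PV × (1 + r)^t
FV = $16,000.00 × (1 + 0.037)^23
FV = $16,000.00 × 2.306277
FV = $36,900.43

FV = PV × (1 + r)^t = $36,900.43


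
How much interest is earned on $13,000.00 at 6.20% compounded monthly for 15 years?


Compound interest earned = final amount − principal.
A = P(1 + r/n)^(nt) = $13,000.00 × (1 + 0.062/12)^(12 × 15) = $32,869.83
Interest = A − P = $32,869.83 − $13,000.00 = $19,869.83

Interest = A - P = $19,869.83


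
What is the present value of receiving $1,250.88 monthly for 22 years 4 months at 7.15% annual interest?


Present value of an ordinary annuity: PV = PMT × (1 − (1 + r)^(−n)) / r
Monthly rate r = 0.0715/12 ≈ 0.00595833, n = 268
PV = $1,250.88 × (1 − (1 + 0.0715/12)^(−268)) / (0.0715/12)
PV = $1,250.88 × 133.678514
PV = $167,215.78

PV = PMT × (1-(1+r)^(-n))/r = $167,215.78


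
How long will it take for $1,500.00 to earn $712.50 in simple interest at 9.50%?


Rearrange the simple interest formula for t:
I = P × r × t  ⇒  t = I / (P × r)
t = $712.50 / ($1,500.00 × 0.095)
t = 5

t = I/(P×r) = 5 years


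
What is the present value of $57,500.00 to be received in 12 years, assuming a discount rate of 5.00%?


Present value formula: PV = FV / (1 + r)^t
PV = $57,500.00 / (1 + 0.05)^12
PV = $57,500.00 / 1.7958563
PV = $32,018.15

PV = FV / (1 + r)^t = $32,018.15


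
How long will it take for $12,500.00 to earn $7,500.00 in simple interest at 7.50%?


Rearrange the simple interest formula for t:
I = P × r × t  ⇒  t = I / (P × r)
t = $7,500.00 / ($12,500.00 × 0.075)
t = 8

t = I/(P×r) = 8 years


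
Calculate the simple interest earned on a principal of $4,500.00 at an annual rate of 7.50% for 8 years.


Simple interest formula: I = P × r × t
I = $4,500.00 × 0.075 × 8
I = $2,700.00

I = P × r × t = $2,700.00


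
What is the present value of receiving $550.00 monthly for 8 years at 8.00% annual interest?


Present value of an ordinary annuity: PV = PMT × (1 − (1 + r)^(−n)) / r
Monthly rate r = 0.08/12 ≈ 0.00666667, n = 96
PV = $550.00 × (1 − (1 + 0.08/12)^(−96)) / (0.08/12)
PV = $550.00 × 70.737970
PV = $38,905.88

PV = PMT × (1-(1+r)^(-n))/r = $38,905.88


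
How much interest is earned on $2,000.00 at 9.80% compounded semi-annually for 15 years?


Compound interest earned = final amount − principal.
A = P(1 + r/n)^(nt) = $2,000.00 × (1 + 0.098/2)^(2 × 15) = $8,400.30
Interest = A − P = $8,400.30 − $2,000.00 = $6,400.30

Interest = A - P = $6,400.30


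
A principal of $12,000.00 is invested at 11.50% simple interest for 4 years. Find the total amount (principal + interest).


Total amount formula: A = P(1 + rt) = P + P·r·t
Interest: I = P × r × t = $12,000.00 × 0.115 × 4 = $5,520.00
A = P + I = $12,000.00 + $5,520.00 = $17,520.00

A = P + I = P(1 + rt) = $17,520.00


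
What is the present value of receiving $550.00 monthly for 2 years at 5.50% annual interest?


Present value of an ordinary annuity: PV = PMT × (1 − (1 + r)^(−n)) / r
Monthly rate r = 0.055/12 ≈ 0.00458333, n = 24
PV = $550.00 × (1 − (1 + 0.055/12)^(−24)) / (0.055/12)
PV = $550.00 × 22.677971
PV = $12,472.88

PV = PMT × (1-(1+r)^(-n))/r = $12,472.88


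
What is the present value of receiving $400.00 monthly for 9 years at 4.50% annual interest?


Present value of an ordinary annuity: PV = PMT × (1 − (1 + r)^(−n)) / r
Monthly rate r = 0.045/12 = 0.00375, n = 108
PV = $400.00 × (1 − (1 + 0.045/12)^(−108)) / (0.045/12)
PV = $400.00 × 88.671407
PV = $35,468.56

PV = PMT × (1-(1+r)^(-n))/r = $35,468.56


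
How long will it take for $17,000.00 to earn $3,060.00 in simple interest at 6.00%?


Rearrange the simple interest formula for t:
I = P × r × t  ⇒  t = I / (P × r)
t = $3,060.00 / ($17,000.00 × 0.06)
t = 3

t = I/(P×r) = 3 years


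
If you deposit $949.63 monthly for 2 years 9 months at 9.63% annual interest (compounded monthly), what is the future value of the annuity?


Future value of an ordinary annuity: FV = PMT × ((1 + r)^n − 1) / r
Monthly rate r = 0.0963/12 = 0.008025, n = 33
FV = $949.63 × ((1 + 0.0963/12)^33 − 1) / (0.0963/12)
FV = $949.63 × 37.610740
FV = $35,716.29

FV = PMT × ((1+r)^n - 1)/r = $35,716.29


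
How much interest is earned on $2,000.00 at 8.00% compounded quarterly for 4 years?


Compound interest earned = final amount − principal.
A = P(1 + r/n)^(nt) = $2,000.00 × (1 + 0.08/4)^(4 × 4) = $2,745.57
Interest = A − P = $2,745.57 − $2,000.00 = $745.57

Interest = A - P = $745.57


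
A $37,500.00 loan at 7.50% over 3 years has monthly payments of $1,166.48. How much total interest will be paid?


Total paid over the life of the loan = PMT × n.
Total paid = $1,166.48 × 36 = $41,993.28
Total interest = total paid − principal = $41,993.28 − $37,500.00 = $4,493.28

Total interest = (PMT × n) - PV = $4,493.28


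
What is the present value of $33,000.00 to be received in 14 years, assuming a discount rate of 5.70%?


Present value formula: PV = FV / (1 + r)^t
PV = $33,000.00 / (1 + 0.057)^14
PV = $33,000.00 / 2.1729504
PV = $15,186.72

PV = FV / (1 + r)^t = $15,186.72


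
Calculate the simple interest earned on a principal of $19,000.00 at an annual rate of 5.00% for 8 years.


Simple interest formula: I = P × r × t
I = $19,000.00 × 0.05 × 8
I = $7,600.00

I = P × r × t = $7,600.00


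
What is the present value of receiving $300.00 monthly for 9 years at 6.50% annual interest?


Present value of an ordinary annuity: PV = PMT × (1 − (1 + r)^(−n)) / r
Monthly rate r = 0.065/12 ≈ 0.00541667, n = 108
PV = $300.00 × (1 − (1 + 0.065/12)^(−108)) / (0.065/12)
PV = $300.00 × 81.602576
PV = $24,480.77

PV = PMT × (1-(1+r)^(-n))/r = $24,480.77


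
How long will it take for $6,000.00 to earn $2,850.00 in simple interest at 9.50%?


Rearrange the simple interest formula for t:
I = P × r × t  ⇒  t = I / (P × r)
t = $2,850.00 / ($6,000.00 × 0.095)
t = 5

t = I/(P×r) = 5 years


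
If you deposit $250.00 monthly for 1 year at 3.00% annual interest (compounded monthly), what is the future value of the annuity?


Future value of an ordinary annuity: FV = PMT × ((1 + r)^n − 1) / r
Monthly rate r = 0.03/12 = 0.0025, n = 12
FV = $250.00 × ((1 + 0.03/12)^12 − 1) / (0.03/12)
FV = $250.00 × 12.166383
FV = $3,041.60

FV = PMT × ((1+r)^n - 1)/r = $3,041.60


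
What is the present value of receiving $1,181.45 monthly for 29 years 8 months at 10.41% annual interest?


Present value of an ordinary annuity: PV = PMT × (1 − (1 + r)^(−n)) / r
Monthly rate r = 0.1041/12 = 0.008675, n = 356
PV = $1,181.45 × (1 − (1 + 0.1041/12)^(−356)) / (0.1041/12)
PV = $1,181.45 × 109.949224
PV = $129,899.51

PV = PMT × (1-(1+r)^(-n))/r = $129,899.51


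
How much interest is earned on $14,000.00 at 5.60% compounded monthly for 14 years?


Compound interest earned = final amount − principal.
A = P(1 + r/n)^(nt) = $14,000.00 × (1 + 0.056/12)^(12 × 14) = $30,607.15
Interest = A − P = $30,607.15 − $14,000.00 = $16,607.15

Interest = A - P = $16,607.15


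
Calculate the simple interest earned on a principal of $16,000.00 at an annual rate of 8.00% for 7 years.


Simple interest formula: I = P × r × t
I = $16,000.00 × 0.08 × 7
I = $8,960.00

I = P × r × t = $8,960.00


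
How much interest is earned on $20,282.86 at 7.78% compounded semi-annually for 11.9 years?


Compound interest earned = final amount − principal.
A = P(1 + r/n)^(nt) = $20,282.86 × (1 + 0.0778/2)^(2 × 11.9) = $50,301.90
Interest = A − P = $50,301.90 − $20,282.86 = $30,019.04

Interest = A - P = $30,019.04


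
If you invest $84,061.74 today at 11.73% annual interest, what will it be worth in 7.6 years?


Future value formula: FV = PV × (1 + r)^t
FV = $84,061.74 × (1 + 0.1173)^7.6
FV = $84,061.74 × 2.32322071
FV = $195,293.98

FV = PV × (1 + r)^t = $195,293.98


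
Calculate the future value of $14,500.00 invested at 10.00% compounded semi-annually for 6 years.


Compound interest formula: A = P(1 + r/n)^(nt)
A = $14,500.00 × (1 + 0.1/2)^(2 × 6)
Growth factor: (1 + 0.1/2)^12 = 1.7958563
A = $14,500.00 × 1.7958563
A = $26,039.92

A = P(1 + r/n)^(nt) = $26,039.92


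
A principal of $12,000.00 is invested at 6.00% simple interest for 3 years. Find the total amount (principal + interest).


Total amount formula: A = P(1 + rt) = P + P·r·t
Interest: I = P × r × t = $12,000.00 × 0.06 × 3 = $2,160.00
A = P + I = $12,000.00 + $2,160.00 = $14,160.00

A = P + I = P(1 + rt) = $14,160.00


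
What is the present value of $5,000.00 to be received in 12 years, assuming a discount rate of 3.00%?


Present value formula: PV = FV / (1 + r)^t
PV = $5,000.00 / (1 + 0.03)^12
PV = $5,000.00 / 1.425761
PV = $3,506.90

PV = FV / (1 + r)^t = $3,506.90


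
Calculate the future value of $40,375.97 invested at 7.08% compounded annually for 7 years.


Compound interest formula: A = P(1 + r/n)^(nt)
A = $40,375.97 × (1 + 0.0708/1)^(1 × 7)
Growth factor: (1 + 0.0708/1)^7 = 1.6142044
A = $40,375.97 × 1.6142044
A = $65,175.07

A = P(1 + r/n)^(nt) = $65,175.07


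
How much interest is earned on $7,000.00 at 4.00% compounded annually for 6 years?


Compound interest earned = final amount − principal.
A = P(1 + r/n)^(nt) = $7,000.00 × (1 + 0.04/1)^(1 × 6) = $8,857.23
Interest = A − P = $8,857.23 − $7,000.00 = $1,857.23

Interest = A - P = $1,857.23


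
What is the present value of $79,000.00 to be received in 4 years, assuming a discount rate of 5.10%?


Present value formula: PV = FV / (1 + r)^t
PV = $79,000.00 / (1 + 0.051)^4
PV = $79,000.00 / 1.2201434
PV = $64,746.49

PV = FV / (1 + r)^t = $64,746.49


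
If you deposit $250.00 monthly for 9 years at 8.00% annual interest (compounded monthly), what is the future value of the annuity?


Future value of an ordinary annuity: FV = PMT × ((1 + r)^n − 1) / r
Monthly rate r = 0.08/12 ≈ 0.00666667, n = 108
FV = $250.00 × ((1 + 0.08/12)^108 − 1) / (0.08/12)
FV = $250.00 × 157.429535
FV = $39,357.38

FV = PMT × ((1+r)^n - 1)/r = $39,357.38


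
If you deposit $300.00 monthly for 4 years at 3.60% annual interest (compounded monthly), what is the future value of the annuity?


Future value of an ordinary annuity: FV = PMT × ((1 + r)^n − 1) / r
Monthly rate r = 0.036/12 = 0.003, n = 48
FV = $300.00 × ((1 + 0.036/12)^48 − 1) / (0.036/12)
FV = $300.00 × 51.545059
FV = $15,463.52

FV = PMT × ((1+r)^n - 1)/r = $15,463.52


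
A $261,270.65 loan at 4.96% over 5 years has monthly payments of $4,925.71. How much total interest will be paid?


Total paid over the life of the loan = PMT × n.
Total paid = $4,925.71 × 60 = $295,542.60
Total interest = total paid − principal = $295,542.60 − $261,270.65 = $34,271.95

Total interest = (PMT × n) - PV = $34,271.95


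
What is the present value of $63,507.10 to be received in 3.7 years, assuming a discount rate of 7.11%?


Present value formula: PV = FV / (1 + r)^t
PV = $63,507.10 / (1 + 0.0711)^3.7
PV = $63,507.10 / 1.2893507
PV = $49,255.10

PV = FV / (1 + r)^t = $49,255.10


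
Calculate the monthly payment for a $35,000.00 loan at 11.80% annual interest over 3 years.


Loan payment formula: PMT = PV × r / (1 − (1 + r)^(−n))
Monthly rate r = 0.118/12 ≈ 0.00983333, n = 36 months
Denominator: 1 − (1 + 0.118/12)^(−36) = 0.296910
PMT = $35,000.00 × (0.118/12) / 0.296910
PMT = $1,159.16 per month

PMT = PV × r / (1-(1+r)^(-n)) = $1,159.16/month


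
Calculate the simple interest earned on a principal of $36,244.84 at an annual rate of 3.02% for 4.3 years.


Simple interest formula: I = P × r × t
I = $36,244.84 × 0.0302 × 4.3
I = $4,706.75

I = P × r × t = $4,706.75


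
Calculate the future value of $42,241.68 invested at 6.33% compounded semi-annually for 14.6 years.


Compound interest formula: A = P(1 + r/n)^(nt)
A = $42,241.68 × (1 + 0.0633/2)^(2 × 14.6)
Growth factor: (1 + 0.0633/2)^29.2 = 2.4839656
A = $42,241.68 × 2.4839656
A = $104,926.88

A = P(1 + r/n)^(nt) = $104,926.88


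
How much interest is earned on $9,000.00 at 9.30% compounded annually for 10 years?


Compound interest earned = final amount − principal.
A = P(1 + r/n)^(nt) = $9,000.00 × (1 + 0.093/1)^(1 × 10) = $21,900.00
Interest = A − P = $21,900.00 − $9,000.00 = $12,900.00

Interest = A - P = $12,900.00


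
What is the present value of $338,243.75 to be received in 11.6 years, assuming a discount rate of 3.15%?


Present value formula: PV = FV / (1 + r)^t
PV = $338,243.75 / (1 + 0.0315)^11.6
PV = $338,243.75 / 1.43298979
PV = $236,040.59

PV = FV / (1 + r)^t = $236,040.59


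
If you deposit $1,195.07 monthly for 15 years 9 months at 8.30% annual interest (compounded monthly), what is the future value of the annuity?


Future value of an ordinary annuity: FV = PMT × ((1 + r)^n − 1) / r
Monthly rate r = 0.083/12 ≈ 0.00691667, n = 189
FV = $1,195.07 × ((1 + 0.083/12)^189 − 1) / (0.083/12)
FV = $1,195.07 × 387.383206
FV = $462,950.05

FV = PMT × ((1+r)^n - 1)/r = $462,950.05


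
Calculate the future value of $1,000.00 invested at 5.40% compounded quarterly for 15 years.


Compound interest formula: A = P(1 + r/n)^(nt)
A = $1,000.00 × (1 + 0.054/4)^(4 × 15)
Growth factor: (1 + 0.054/4)^60 = 2.235760
A = $1,000.00 × 2.235760
A = $2,235.76

A = P(1 + r/n)^(nt) = $2,235.76


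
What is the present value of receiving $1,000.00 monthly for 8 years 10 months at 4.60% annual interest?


Present value of an ordinary annuity: PV = PMT × (1 − (1 + r)^(−n)) / r
Monthly rate r = 0.046/12 ≈ 0.00383333, n = 106
PV = $1,000.00 × (1 − (1 + 0.046/12)^(−106)) / (0.046/12)
PV = $1,000.00 × 86.972417
PV = $86,972.42

PV = PMT × (1-(1+r)^(-n))/r = $86,972.42


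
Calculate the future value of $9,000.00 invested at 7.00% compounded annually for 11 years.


Compound interest formula: A = P(1 + r/n)^(nt)
A = $9,000.00 × (1 + 0.07/1)^(1 × 11)
Growth factor: (1 + 0.07/1)^11 = 2.104852
A = $9,000.00 × 2.104852
A = $18,943.67

A = P(1 + r/n)^(nt) = $18,943.67


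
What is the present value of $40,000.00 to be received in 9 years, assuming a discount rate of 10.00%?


Present value formula: PV = FV / (1 + r)^t
PV = $40,000.00 / (1 + 0.1)^9
PV = $40,000.00 / 2.357948
PV = $16,963.90

PV = FV / (1 + r)^t = $16,963.90


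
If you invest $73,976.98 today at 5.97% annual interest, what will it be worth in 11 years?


Future value formula: FV = PV × (1 + r)^t
FV = $73,976.98 × (1 + 0.0597)^11
FV = $73,976.98 × 1.892397
FV = $139,993.82

FV = PV × (1 + r)^t = $139,993.82


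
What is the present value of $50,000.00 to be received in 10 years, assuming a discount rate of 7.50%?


Present value formula: PV = FV / (1 + r)^t
PV = $50,000.00 / (1 + 0.075)^10
PV = $50,000.00 / 2.0610316
PV = $24,259.70

PV = FV / (1 + r)^t = $24,259.70


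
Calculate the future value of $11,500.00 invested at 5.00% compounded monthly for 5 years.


Compound interest formula: A = P(1 + r/n)^(nt)
A = $11,500.00 × (1 + 0.05/12)^(12 × 5)
Growth factor: (1 + 0.05/12)^60 = 1.28335868
A = $11,500.00 × 1.28335868
A = $14,758.62

A = P(1 + r/n)^(nt) = $14,758.62


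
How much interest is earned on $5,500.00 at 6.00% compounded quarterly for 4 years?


Compound interest earned = final amount − principal.
A = P(1 + r/n)^(nt) = $5,500.00 × (1 + 0.06/4)^(4 × 4) = $6,979.42
Interest = A − P = $6,979.42 − $5,500.00 = $1,479.42

Interest = A - P = $1,479.42


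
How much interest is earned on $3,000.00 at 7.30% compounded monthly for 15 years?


Compound interest earned = final amount − principal.
A = P(1 + r/n)^(nt) = $3,000.00 × (1 + 0.073/12)^(12 × 15) = $8,937.85
Interest = A − P = $8,937.85 − $3,000.00 = $5,937.85

Interest = A - P = $5,937.85


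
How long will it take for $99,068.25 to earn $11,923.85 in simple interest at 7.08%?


Rearrange the simple interest formula for t:
I = P × r × t  ⇒  t = I / (P × r)
t = $11,923.85 / ($99,068.25 × 0.0708)
t = 1.7

t = I/(P×r) = 1.7 years


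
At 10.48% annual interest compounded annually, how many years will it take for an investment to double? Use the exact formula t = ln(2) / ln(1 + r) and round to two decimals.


Doubling condition: (1 + r)^t = 2
Take ln of both sides: t × ln(1 + r) = ln(2)
t = ln(2) / ln(1 + r)
t = 0.693147 / 0.099664
t = 6.95

t = ln(2) / ln(1 + r) = 6.95 years


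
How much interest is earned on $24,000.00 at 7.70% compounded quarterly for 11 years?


Compound interest earned = final amount − principal.
A = P(1 + r/n)^(nt) = $24,000.00 × (1 + 0.077/4)^(4 × 11) = $55,534.51
Interest = A − P = $55,534.51 − $24,000.00 = $31,534.51

Interest = A - P = $31,534.51


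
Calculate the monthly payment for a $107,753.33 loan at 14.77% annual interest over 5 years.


Loan payment formula: PMT = PV × r / (1 − (1 + r)^(−n))
Monthly rate r = 0.1477/12 ≈ 0.01230833, n = 60 months
Denominator: 1 − (1 + 0.1477/12)^(−60) = 0.520011
PMT = $107,753.33 × (0.1477/12) / 0.520011
PMT = $2,550.45 per month

PMT = PV × r / (1-(1+r)^(-n)) = $2,550.45/month


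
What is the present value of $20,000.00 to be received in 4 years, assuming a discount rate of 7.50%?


Present value formula: PV = FV / (1 + r)^t
PV = $20,000.00 / (1 + 0.075)^4
PV = $20,000.00 / 1.335469
PV = $14,976.01

PV = FV / (1 + r)^t = $14,976.01


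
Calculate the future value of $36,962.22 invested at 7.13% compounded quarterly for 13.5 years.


Compound interest formula: A = P(1 + r/n)^(nt)
A = $36,962.22 × (1 + 0.0713/4)^(4 × 13.5)
Growth factor: (1 + 0.0713/4)^54 = 2.596260
A = $36,962.22 × 2.596260
A = $95,963.53

A = P(1 + r/n)^(nt) = $95,963.53


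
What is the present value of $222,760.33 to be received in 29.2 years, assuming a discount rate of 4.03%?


Present value formula: PV = FV / (1 + r)^t
PV = $222,760.33 / (1 + 0.0403)^29.2
PV = $222,760.33 / 3.169794
PV = $70,275.96

PV = FV / (1 + r)^t = $70,275.96


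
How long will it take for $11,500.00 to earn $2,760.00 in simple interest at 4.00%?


Rearrange the simple interest formula for t:
I = P × r × t  ⇒  t = I / (P × r)
t = $2,760.00 / ($11,500.00 × 0.04)
t = 6

t = I/(P×r) = 6 years


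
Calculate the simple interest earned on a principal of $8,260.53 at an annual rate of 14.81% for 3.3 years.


Simple interest formula: I = P × r × t
I = $8,260.53 × 0.1481 × 3.3
I = $4,037.17

I = P × r × t = $4,037.17


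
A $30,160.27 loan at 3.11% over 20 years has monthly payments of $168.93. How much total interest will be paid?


Total paid over the life of the loan = PMT × n.
Total paid = $168.93 × 240 = $40,543.20
Total interest = total paid − principal = $40,543.20 − $30,160.27 = $10,382.93

Total interest = (PMT × n) - PV = $10,382.93


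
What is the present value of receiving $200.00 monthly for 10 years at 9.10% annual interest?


Present value of an ordinary annuity: PV = PMT × (1 − (1 + r)^(−n)) / r
Monthly rate r = 0.091/12 ≈ 0.00758333, n = 120
PV = $200.00 × (1 − (1 + 0.091/12)^(−120)) / (0.091/12)
PV = $200.00 × 78.605473
PV = $15,721.09

PV = PMT × (1-(1+r)^(-n))/r = $15,721.09


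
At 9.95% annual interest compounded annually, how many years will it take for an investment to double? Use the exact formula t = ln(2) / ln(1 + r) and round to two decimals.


Doubling condition: (1 + r)^t = 2
Take ln of both sides: t × ln(1 + r) = ln(2)
t = ln(2) / ln(1 + r)
t = 0.693147 / 0.094856
t = 7.31

t = ln(2) / ln(1 + r) = 7.31 years


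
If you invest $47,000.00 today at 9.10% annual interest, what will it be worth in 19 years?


Future value formula: FV = PV × (1 + r)^t
FV = $47,000.00 × (1 + 0.091)^19
FV = $47,000.00 × 5.2320304
FV = $245,905.43

FV = PV × (1 + r)^t = $245,905.43


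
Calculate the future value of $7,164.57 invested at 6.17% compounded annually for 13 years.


Compound interest formula: A = P(1 + r/n)^(nt)
A = $7,164.57 × (1 + 0.0617/1)^(1 × 13)
Growth factor: (1 + 0.0617/1)^13 = 2.177828
A = $7,164.57 × 2.177828
A = $15,603.20

A = P(1 + r/n)^(nt) = $15,603.20


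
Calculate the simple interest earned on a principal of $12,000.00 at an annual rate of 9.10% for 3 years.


Simple interest formula: I = P × r × t
I = $12,000.00 × 0.091 × 3
I = $3,276.00

I = P × r × t = $3,276.00


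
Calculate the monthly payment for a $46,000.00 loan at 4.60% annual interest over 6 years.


Loan payment formula: PMT = PV × r / (1 − (1 + r)^(−n))
Monthly rate r = 0.046/12 ≈ 0.00383333, n = 72 months
Denominator: 1 − (1 + 0.046/12)^(−72) = 0.240787
PMT = $46,000.00 × (0.046/12) / 0.240787
PMT = $732.32 per month

PMT = PV × r / (1-(1+r)^(-n)) = $732.32/month


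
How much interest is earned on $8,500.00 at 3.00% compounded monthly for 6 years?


Compound interest earned = final amount − principal.
A = P(1 + r/n)^(nt) = $8,500.00 × (1 + 0.03/12)^(12 × 6) = $10,174.06
Interest = A − P = $10,174.06 − $8,500.00 = $1,674.06

Interest = A - P = $1,674.06


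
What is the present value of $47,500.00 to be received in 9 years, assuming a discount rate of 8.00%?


Present value formula: PV = FV / (1 + r)^t
PV = $47,500.00 / (1 + 0.08)^9
PV = $47,500.00 / 1.9990046
PV = $23,761.83

PV = FV / (1 + r)^t = $23,761.83


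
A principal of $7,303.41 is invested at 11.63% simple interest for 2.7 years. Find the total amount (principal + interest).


Total amount formula: A = P(1 + rt) = P + P·r·t
Interest: I = P × r × t = $7,303.41 × 0.1163 × 2.7 = $2,293.34
A = P + I = $7,303.41 + $2,293.34 = $9,596.75

A = P + I = P(1 + rt) = $9,596.75


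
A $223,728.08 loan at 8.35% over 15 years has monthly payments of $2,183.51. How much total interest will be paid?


Total paid over the life of the loan = PMT × n.
Total paid = $2,183.51 × 180 = $393,031.80
Total interest = total paid − principal = $393,031.80 − $223,728.08 = $169,303.72

Total interest = (PMT × n) - PV = $169,303.72


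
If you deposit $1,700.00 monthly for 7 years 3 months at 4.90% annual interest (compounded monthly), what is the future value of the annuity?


Future value of an ordinary annuity: FV = PMT × ((1 + r)^n − 1) / r
Monthly rate r = 0.049/12 ≈ 0.00408333, n = 87
FV = $1,700.00 × ((1 + 0.049/12)^87 − 1) / (0.049/12)
FV = $1,700.00 × 104.205491
FV = $177,149.33

FV = PMT × ((1+r)^n - 1)/r = $177,149.33


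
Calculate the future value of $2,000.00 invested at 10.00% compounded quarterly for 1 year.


Compound interest formula: A = P(1 + r/n)^(nt)
A = $2,000.00 × (1 + 0.1/4)^(4 × 1)
Growth factor: (1 + 0.1/4)^4 = 1.103813
A = $2,000.00 × 1.103813
A = $2,207.63

A = P(1 + r/n)^(nt) = $2,207.63


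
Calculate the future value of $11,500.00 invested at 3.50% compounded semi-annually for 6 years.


Compound interest formula: A = P(1 + r/n)^(nt)
A = $11,500.00 × (1 + 0.035/2)^(2 × 6)
Growth factor: (1 + 0.035/2)^12 = 1.231439
A = $11,500.00 × 1.231439
A = $14,161.55

A = P(1 + r/n)^(nt) = $14,161.55


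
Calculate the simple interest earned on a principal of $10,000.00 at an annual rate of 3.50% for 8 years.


Simple interest formula: I = P × r × t
I = $10,000.00 × 0.035 × 8
I = $2,800.00

I = P × r × t = $2,800.00


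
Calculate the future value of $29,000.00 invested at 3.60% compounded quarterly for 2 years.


Compound interest formula: A = P(1 + r/n)^(nt)
A = $29,000.00 × (1 + 0.036/4)^(4 × 2)
Growth factor: (1 + 0.036/4)^8 = 1.0743093
A = $29,000.00 × 1.0743093
A = $31,154.97

A = P(1 + r/n)^(nt) = $31,154.97


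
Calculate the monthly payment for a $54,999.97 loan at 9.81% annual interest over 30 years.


Loan payment formula: PMT = PV × r / (1 − (1 + r)^(−n))
Monthly rate r = 0.0981/12 = 0.008175, n = 360 months
Denominator: 1 − (1 + 0.0981/12)^(−360) = 0.946658
PMT = $54,999.97 × (0.0981/12) / 0.946658
PMT = $474.96 per month

PMT = PV × r / (1-(1+r)^(-n)) = $474.96/month


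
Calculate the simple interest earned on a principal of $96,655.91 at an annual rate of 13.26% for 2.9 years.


Simple interest formula: I = P × r × t
I = $96,655.91 × 0.1326 × 2.9
I = $37,168.06

I = P × r × t = $37,168.06


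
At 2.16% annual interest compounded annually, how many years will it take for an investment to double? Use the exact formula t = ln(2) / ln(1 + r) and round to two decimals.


Doubling condition: (1 + r)^t = 2
Take ln of both sides: t × ln(1 + r) = ln(2)
t = ln(2) / ln(1 + r)
t = 0.693147 / 0.021370
t = 32.44

t = ln(2) / ln(1 + r) = 32.44 years


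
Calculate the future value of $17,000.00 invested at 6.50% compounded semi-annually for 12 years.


Compound interest formula: A = P(1 + r/n)^(nt)
A = $17,000.00 × (1 + 0.065/2)^(2 × 12)
Growth factor: (1 + 0.065/2)^24 = 2.154574
A = $17,000.00 × 2.154574
A = $36,627.76

A = P(1 + r/n)^(nt) = $36,627.76


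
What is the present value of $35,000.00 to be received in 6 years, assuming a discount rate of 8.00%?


Present value formula: PV = FV / (1 + r)^t
PV = $35,000.00 / (1 + 0.08)^6
PV = $35,000.00 / 1.586874
PV = $22,055.94

PV = FV / (1 + r)^t = $22,055.94


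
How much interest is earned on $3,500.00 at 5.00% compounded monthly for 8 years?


Compound interest earned = final amount − principal.
A = P(1 + r/n)^(nt) = $3,500.00 × (1 + 0.05/12)^(12 × 8) = $5,217.05
Interest = A − P = $5,217.05 − $3,500.00 = $1,717.05

Interest = A - P = $1,717.05


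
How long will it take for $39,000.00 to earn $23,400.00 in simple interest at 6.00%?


Rearrange the simple interest formula for t:
I = P × r × t  ⇒  t = I / (P × r)
t = $23,400.00 / ($39,000.00 × 0.06)
t = 10

t = I/(P×r) = 10 years


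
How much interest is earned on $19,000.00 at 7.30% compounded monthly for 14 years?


Compound interest earned = final amount − principal.
A = P(1 + r/n)^(nt) = $19,000.00 × (1 + 0.073/12)^(12 × 14) = $52,632.98
Interest = A − P = $52,632.98 − $19,000.00 = $33,632.98

Interest = A - P = $33,632.98


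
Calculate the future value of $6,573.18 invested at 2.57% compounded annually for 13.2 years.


Compound interest formula: A = P(1 + r/n)^(nt)
A = $6,573.18 × (1 + 0.0257/1)^(1 × 13.2)
Growth factor: (1 + 0.0257/1)^13.2 = 1.397876
A = $6,573.18 × 1.397876
A = $9,188.49

A = P(1 + r/n)^(nt) = $9,188.49


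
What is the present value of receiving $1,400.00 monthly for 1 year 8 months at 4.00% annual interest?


Present value of an ordinary annuity: PV = PMT × (1 − (1 + r)^(−n)) / r
Monthly rate r = 0.04/12 ≈ 0.00333333, n = 20
PV = $1,400.00 × (1 − (1 + 0.04/12)^(−20)) / (0.04/12)
PV = $1,400.00 × 19.316788
PV = $27,043.50

PV = PMT × (1-(1+r)^(-n))/r = $27,043.50


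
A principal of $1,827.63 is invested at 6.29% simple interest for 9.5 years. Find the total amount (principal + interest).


Total amount formula: A = P(1 + rt) = P + P·r·t
Interest: I = P × r × t = $1,827.63 × 0.0629 × 9.5 = $1,092.10
A = P + I = $1,827.63 + $1,092.10 = $2,919.73

A = P + I = P(1 + rt) = $2,919.73


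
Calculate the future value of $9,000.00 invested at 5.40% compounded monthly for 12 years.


Compound interest formula: A = P(1 + r/n)^(nt)
A = $9,000.00 × (1 + 0.054/12)^(12 × 12)
Growth factor: (1 + 0.054/12)^144 = 1.908937
A = $9,000.00 × 1.908937
A = $17,180.43

A = P(1 + r/n)^(nt) = $17,180.43


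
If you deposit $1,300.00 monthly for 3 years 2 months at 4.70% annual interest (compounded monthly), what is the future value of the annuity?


Future value of an ordinary annuity: FV = PMT × ((1 + r)^n − 1) / r
Monthly rate r = 0.047/12 ≈ 0.00391667, n = 38
FV = $1,300.00 × ((1 + 0.047/12)^38 − 1) / (0.047/12)
FV = $1,300.00 × 40.887383
FV = $53,153.60

FV = PMT × ((1+r)^n - 1)/r = $53,153.60


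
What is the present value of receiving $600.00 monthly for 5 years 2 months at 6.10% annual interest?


Present value of an ordinary annuity: PV = PMT × (1 − (1 + r)^(−n)) / r
Monthly rate r = 0.061/12 ≈ 0.00508333, n = 62
PV = $600.00 × (1 − (1 + 0.061/12)^(−62)) / (0.061/12)
PV = $600.00 × 53.065572
PV = $31,839.34

PV = PMT × (1-(1+r)^(-n))/r = $31,839.34


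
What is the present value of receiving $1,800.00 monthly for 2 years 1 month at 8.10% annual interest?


Present value of an ordinary annuity: PV = PMT × (1 − (1 + r)^(−n)) / r
Monthly rate r = 0.081/12 = 0.00675, n = 25
PV = $1,800.00 × (1 − (1 + 0.081/12)^(−25)) / (0.081/12)
PV = $1,800.00 × 22.933462
PV = $41,280.23

PV = PMT × (1-(1+r)^(-n))/r = $41,280.23


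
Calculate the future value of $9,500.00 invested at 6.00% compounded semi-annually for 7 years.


Compound interest formula: A = P(1 + r/n)^(nt)
A = $9,500.00 × (1 + 0.06/2)^(2 × 7)
Growth factor: (1 + 0.06/2)^14 = 1.5125897
A = $9,500.00 × 1.5125897
A = $14,369.60

A = P(1 + r/n)^(nt) = $14,369.60


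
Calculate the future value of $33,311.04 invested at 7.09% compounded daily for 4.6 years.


Compound interest formula: A = P(1 + r/n)^(nt)
A = $33,311.04 × (1 + 0.0709/365)^(365 × 4.6)
Growth factor: (1 + 0.0709/365)^1679 = 1.3855655
A = $33,311.04 × 1.3855655
A = $46,154.63

A = P(1 + r/n)^(nt) = $46,154.63


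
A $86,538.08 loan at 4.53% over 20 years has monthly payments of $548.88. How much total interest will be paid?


Total paid over the life of the loan = PMT × n.
Total paid = $548.88 × 240 = $131,731.20
Total interest = total paid − principal = $131,731.20 − $86,538.08 = $45,193.12

Total interest = (PMT × n) - PV = $45,193.12


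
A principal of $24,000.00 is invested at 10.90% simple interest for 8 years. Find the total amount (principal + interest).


Total amount formula: A = P(1 + rt) = P + P·r·t
Interest: I = P × r × t = $24,000.00 × 0.109 × 8 = $20,928.00
A = P + I = $24,000.00 + $20,928.00 = $44,928.00

A = P + I = P(1 + rt) = $44,928.00


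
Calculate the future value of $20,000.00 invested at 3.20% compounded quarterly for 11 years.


Compound interest formula: A = P(1 + r/n)^(nt)
A = $20,000.00 × (1 + 0.032/4)^(4 × 11)
Growth factor: (1 + 0.032/4)^44 = 1.4199185
A = $20,000.00 × 1.4199185
A = $28,398.37

A = P(1 + r/n)^(nt) = $28,398.37


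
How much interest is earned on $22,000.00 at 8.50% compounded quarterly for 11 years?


Compound interest earned = final amount − principal.
A = P(1 + r/n)^(nt) = $22,000.00 × (1 + 0.085/4)^(4 × 11) = $55,492.43
Interest = A − P = $55,492.43 − $22,000.00 = $33,492.43

Interest = A - P = $33,492.43


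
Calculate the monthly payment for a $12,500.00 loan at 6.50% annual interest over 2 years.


Loan payment formula: PMT = PV × r / (1 − (1 + r)^(−n))
Monthly rate r = 0.065/12 ≈ 0.00541667, n = 24 months
Denominator: 1 − (1 + 0.065/12)^(−24) = 0.121596
PMT = $12,500.00 × (0.065/12) / 0.121596
PMT = $556.83 per month

PMT = PV × r / (1-(1+r)^(-n)) = $556.83/month


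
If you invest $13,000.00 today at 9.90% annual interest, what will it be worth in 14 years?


Future value formula: FV = PV × (1 + r)^t
FV = $13,000.00 × (1 + 0.099)^14
FV = $13,000.00 × 3.749451
FV = $48,742.86

FV = PV × (1 + r)^t = $48,742.86


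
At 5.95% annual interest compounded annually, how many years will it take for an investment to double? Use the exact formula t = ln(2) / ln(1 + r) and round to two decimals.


Doubling condition: (1 + r)^t = 2
Take ln of both sides: t × ln(1 + r) = ln(2)
t = ln(2) / ln(1 + r)
t = 0.693147 / 0.057797
t = 11.99

t = ln(2) / ln(1 + r) = 11.99 years


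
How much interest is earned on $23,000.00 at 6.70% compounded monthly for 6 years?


Compound interest earned = final amount − principal.
A = P(1 + r/n)^(nt) = $23,000.00 × (1 + 0.067/12)^(12 × 6) = $34,342.24
Interest = A − P = $34,342.24 − $23,000.00 = $11,342.24

Interest = A - P = $11,342.24


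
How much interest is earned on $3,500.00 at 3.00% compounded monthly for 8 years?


Compound interest earned = final amount − principal.
A = P(1 + r/n)^(nt) = $3,500.00 × (1 + 0.03/12)^(12 × 8) = $4,448.04
Interest = A − P = $4,448.04 − $3,500.00 = $948.04

Interest = A - P = $948.04


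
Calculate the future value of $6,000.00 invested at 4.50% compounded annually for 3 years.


Compound interest formula: A = P(1 + r/n)^(nt)
A = $6,000.00 × (1 + 0.045/1)^(1 × 3)
Growth factor: (1 + 0.045/1)^3 = 1.141166
A = $6,000.00 × 1.141166
A = $6,847.00

A = P(1 + r/n)^(nt) = $6,847.00


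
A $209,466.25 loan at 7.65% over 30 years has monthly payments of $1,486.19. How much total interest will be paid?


Total paid over the life of the loan = PMT × n.
Total paid = $1,486.19 × 360 = $535,028.40
Total interest = total paid − principal = $535,028.40 − $209,466.25 = $325,562.15

Total interest = (PMT × n) - PV = $325,562.15


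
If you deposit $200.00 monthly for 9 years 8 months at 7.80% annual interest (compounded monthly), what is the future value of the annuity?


Future value of an ordinary annuity: FV = PMT × ((1 + r)^n − 1) / r
Monthly rate r = 0.078/12 = 0.0065, n = 116
FV = $200.00 × ((1 + 0.078/12)^116 − 1) / (0.078/12)
FV = $200.00 × 172.354655
FV = $34,470.93

FV = PMT × ((1+r)^n - 1)/r = $34,470.93


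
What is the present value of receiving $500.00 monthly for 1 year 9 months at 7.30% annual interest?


Present value of an ordinary annuity: PV = PMT × (1 − (1 + r)^(−n)) / r
Monthly rate r = 0.073/12 ≈ 0.00608333, n = 21
PV = $500.00 × (1 − (1 + 0.073/12)^(−21)) / (0.073/12)
PV = $500.00 × 19.657968
PV = $9,828.98

PV = PMT × (1-(1+r)^(-n))/r = $9,828.98


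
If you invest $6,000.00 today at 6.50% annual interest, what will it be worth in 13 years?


Future value formula: FV = PV × (1 + r)^t
FV = $6,000.00 × (1 + 0.065)^13
FV = $6,000.00 × 2.267487
FV = $13,604.92

FV = PV × (1 + r)^t = $13,604.92


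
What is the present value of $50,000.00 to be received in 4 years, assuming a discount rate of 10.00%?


Present value formula: PV = FV / (1 + r)^t
PV = $50,000.00 / (1 + 0.1)^4
PV = $50,000.00 / 1.464100
PV = $34,150.67

PV = FV / (1 + r)^t = $34,150.67


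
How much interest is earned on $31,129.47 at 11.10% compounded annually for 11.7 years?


Compound interest earned = final amount − principal.
A = P(1 + r/n)^(nt) = $31,129.47 × (1 + 0.111/1)^(1 × 11.7) = $106,666.05
Interest = A − P = $106,666.05 − $31,129.47 = $75,536.58

Interest = A - P = $75,536.58


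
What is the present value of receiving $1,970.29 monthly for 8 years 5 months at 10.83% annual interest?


Present value of an ordinary annuity: PV = PMT × (1 − (1 + r)^(−n)) / r
Monthly rate r = 0.1083/12 = 0.009025, n = 101
PV = $1,970.29 × (1 − (1 + 0.1083/12)^(−101)) / (0.1083/12)
PV = $1,970.29 × 66.087813
PV = $130,212.16

PV = PMT × (1-(1+r)^(-n))/r = $130,212.16


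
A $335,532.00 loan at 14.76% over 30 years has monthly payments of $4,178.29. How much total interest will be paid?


Total paid over the life of the loan = PMT × n.
Total paid = $4,178.29 × 360 = $1,504,184.40
Total interest = total paid − principal = $1,504,184.40 − $335,532.00 = $1,168,652.40

Total interest = (PMT × n) - PV = $1,168,652.40


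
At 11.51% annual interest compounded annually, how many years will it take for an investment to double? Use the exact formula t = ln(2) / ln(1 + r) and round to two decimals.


Doubling condition: (1 + r)^t = 2
Take ln of both sides: t × ln(1 + r) = ln(2)
t = ln(2) / ln(1 + r)
t = 0.693147 / 0.108944
t = 6.36

t = ln(2) / ln(1 + r) = 6.36 years


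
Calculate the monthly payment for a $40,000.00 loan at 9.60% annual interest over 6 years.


Loan payment formula: PMT = PV × r / (1 − (1 + r)^(−n))
Monthly rate r = 0.096/12 = 0.008, n = 72 months
Denominator: 1 − (1 + 0.096/12)^(−72) = 0.436568
PMT = $40,000.00 × (0.096/12) / 0.436568
PMT = $732.99 per month

PMT = PV × r / (1-(1+r)^(-n)) = $732.99/month


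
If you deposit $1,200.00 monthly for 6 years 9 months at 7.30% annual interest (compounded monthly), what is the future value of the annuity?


Future value of an ordinary annuity: FV = PMT × ((1 + r)^n − 1) / r
Monthly rate r = 0.073/12 ≈ 0.00608333, n = 81
FV = $1,200.00 × ((1 + 0.073/12)^81 − 1) / (0.073/12)
FV = $1,200.00 × 104.279963
FV = $125,135.96

FV = PMT × ((1+r)^n - 1)/r = $125,135.96


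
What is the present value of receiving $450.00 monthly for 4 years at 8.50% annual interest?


Present value of an ordinary annuity: PV = PMT × (1 − (1 + r)^(−n)) / r
Monthly rate r = 0.085/12 ≈ 0.00708333, n = 48
PV = $450.00 × (1 − (1 + 0.085/12)^(−48)) / (0.085/12)
PV = $450.00 × 40.570744
PV = $18,256.83

PV = PMT × (1-(1+r)^(-n))/r = $18,256.83


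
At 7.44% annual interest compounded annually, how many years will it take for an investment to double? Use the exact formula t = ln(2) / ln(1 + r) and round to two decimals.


Doubling condition: (1 + r)^t = 2
Take ln of both sides: t × ln(1 + r) = ln(2)
t = ln(2) / ln(1 + r)
t = 0.693147 / 0.071762
t = 9.66

t = ln(2) / ln(1 + r) = 9.66 years


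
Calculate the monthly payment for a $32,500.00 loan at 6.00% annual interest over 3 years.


Loan payment formula: PMT = PV × r / (1 − (1 + r)^(−n))
Monthly rate r = 0.06/12 = 0.005, n = 36 months
Denominator: 1 − (1 + 0.06/12)^(−36) = 0.164355
PMT = $32,500.00 × (0.06/12) / 0.164355
PMT = $988.71 per month

PMT = PV × r / (1-(1+r)^(-n)) = $988.71/month


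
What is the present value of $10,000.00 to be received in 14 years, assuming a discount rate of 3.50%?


Present value formula: PV = FV / (1 + r)^t
PV = $10,000.00 / (1 + 0.035)^14
PV = $10,000.00 / 1.618695
PV = $6,177.82

PV = FV / (1 + r)^t = $6,177.82


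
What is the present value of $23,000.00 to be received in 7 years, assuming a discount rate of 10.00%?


Present value formula: PV = FV / (1 + r)^t
PV = $23,000.00 / (1 + 0.1)^7
PV = $23,000.00 / 1.948717
PV = $11,802.64

PV = FV / (1 + r)^t = $11,802.64


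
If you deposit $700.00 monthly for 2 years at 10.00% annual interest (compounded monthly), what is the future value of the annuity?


Future value of an ordinary annuity: FV = PMT × ((1 + r)^n − 1) / r
Monthly rate r = 0.1/12 ≈ 0.00833333, n = 24
FV = $700.00 × ((1 + 0.1/12)^24 − 1) / (0.1/12)
FV = $700.00 × 26.446915
FV = $18,512.84

FV = PMT × ((1+r)^n - 1)/r = $18,512.84


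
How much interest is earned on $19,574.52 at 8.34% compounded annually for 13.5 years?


Compound interest earned = final amount − principal.
A = P(1 + r/n)^(nt) = $19,574.52 × (1 + 0.0834/1)^(1 × 13.5) = $57,721.86
Interest = A − P = $57,721.86 − $19,574.52 = $38,147.34

Interest = A - P = $38,147.34


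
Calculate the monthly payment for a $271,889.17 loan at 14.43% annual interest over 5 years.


Loan payment formula: PMT = PV × r / (1 − (1 + r)^(−n))
Monthly rate r = 0.1443/12 = 0.012025, n = 60 months
Denominator: 1 − (1 + 0.1443/12)^(−60) = 0.511881
PMT = $271,889.17 × (0.1443/12) / 0.511881
PMT = $6,387.16 per month

PMT = PV × r / (1-(1+r)^(-n)) = $6,387.16/month
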